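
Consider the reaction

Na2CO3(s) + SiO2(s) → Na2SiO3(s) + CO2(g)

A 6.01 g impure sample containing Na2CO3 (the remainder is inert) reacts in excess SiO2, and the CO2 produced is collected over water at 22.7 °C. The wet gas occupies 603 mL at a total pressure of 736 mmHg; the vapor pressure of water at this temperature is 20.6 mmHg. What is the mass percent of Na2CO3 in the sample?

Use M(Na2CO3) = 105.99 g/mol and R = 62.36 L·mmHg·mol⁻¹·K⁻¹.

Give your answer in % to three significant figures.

41.2 %

P(CO2) = 736 − 20.6 = 715.4 mmHg
n(CO2) = PV/RT = (715.4 × 0.6030) / (62.36 × 295.85) = 0.02338 mol
n(Na2CO3) = (1/1) × 0.02338 = 0.02338 mol
m(Na2CO3) = 0.02338 × 105.99 = 2.478 g
%Na2CO3 = 2.478 / 6.01 × 100 = 41.23%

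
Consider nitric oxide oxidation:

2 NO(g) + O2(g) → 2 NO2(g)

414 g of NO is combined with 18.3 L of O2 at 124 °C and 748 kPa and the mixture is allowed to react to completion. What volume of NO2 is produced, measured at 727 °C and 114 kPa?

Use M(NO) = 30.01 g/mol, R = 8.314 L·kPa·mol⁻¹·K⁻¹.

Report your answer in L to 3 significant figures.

605 L

n(NO) = 414 / 30.01 = 13.80 mol
n(O2) = PV/RT = (748 × 18.3) / (8.314 × 397.15) = 4.146 mol
For 13.80 mol NO, stoichiometry requires (1/2) × 13.80 = 6.900 mol O2; 4.146 mol is available, so O2 is limiting.
n(NO2) = (2/1) × 4.146 = 8.292 mol
V(NO2) = nRT/P = 8.292 × 8.314 × 1000.15 / 114 = 604.8 L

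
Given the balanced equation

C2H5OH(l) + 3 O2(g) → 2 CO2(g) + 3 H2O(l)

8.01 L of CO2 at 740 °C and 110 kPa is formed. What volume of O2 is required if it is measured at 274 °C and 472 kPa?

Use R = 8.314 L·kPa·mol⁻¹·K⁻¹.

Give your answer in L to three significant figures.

n(CO2) = PV/RT = (110 × 8.01) / (8.314 × 1013.15) = 0.1046 mol
n(O2) = (3/2) × 0.1046 = 0.1569 mol
V = nRT/P = 0.1569 × 8.314 × 547.15 / 472 = 1.512 L

1.51 L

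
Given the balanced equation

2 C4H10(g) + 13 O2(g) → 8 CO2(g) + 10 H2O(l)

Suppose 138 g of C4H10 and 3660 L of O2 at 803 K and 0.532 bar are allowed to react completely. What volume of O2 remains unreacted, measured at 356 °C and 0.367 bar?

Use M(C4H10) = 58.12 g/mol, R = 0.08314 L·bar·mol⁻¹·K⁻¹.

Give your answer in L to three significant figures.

1960 L

n(C4H10) = 138 / 58.12 = 2.374 mol
n(O2) = PV/RT = (0.532 × 3660) / (0.08314 × 803) = 29.17 mol
For 2.374 mol C4H10, stoichiometry requires (13/2) × 2.374 = 15.43 mol O2; 29.17 mol is available, so C4H10 is limiting.
n(O2) consumed = (13/2) × 2.374 = 15.43 mol; remaining = 29.17 − 15.43 = 13.74 mol
V(O2) = nRT/P = 13.74 × 0.08314 × 629.15 / 0.367 = 1958 L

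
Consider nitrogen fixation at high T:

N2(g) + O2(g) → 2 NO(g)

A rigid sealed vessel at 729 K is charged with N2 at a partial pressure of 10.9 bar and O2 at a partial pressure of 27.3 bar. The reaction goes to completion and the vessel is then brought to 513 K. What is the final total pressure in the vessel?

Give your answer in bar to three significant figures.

26.9 bar

With V and T fixed, P_i ∝ n_i, so the mole ratios apply directly to partial pressures at 729 K.
P(O2) required for 10.9 bar of N2 = (1/1) × 10.9 = 10.90 bar; available 27.3 bar, so N2 is limiting.
P(O2) remaining = 27.3 − (1/1) × 10.9 = 16.40 bar
P(gaseous products) = (2)/1 × 10.9 = 21.80 bar
P_total at 729 K = 16.40 + 21.80 = 38.20 bar
Scaling to 513 K: P = 38.20 × 513/729 = 26.88 bar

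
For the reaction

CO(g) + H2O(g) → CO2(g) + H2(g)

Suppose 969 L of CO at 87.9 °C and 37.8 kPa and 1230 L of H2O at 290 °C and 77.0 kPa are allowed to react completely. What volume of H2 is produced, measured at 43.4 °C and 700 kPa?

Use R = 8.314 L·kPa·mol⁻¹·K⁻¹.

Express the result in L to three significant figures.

45.9 L

n(CO) = PV/RT = (37.8 × 969) / (8.314 × 361.05) = 12.20 mol
n(H2O) = PV/RT = (77.0 × 1230) / (8.314 × 563.15) = 20.23 mol
For 12.20 mol CO, stoichiometry requires (1/1) × 12.20 = 12.20 mol H2O; 20.23 mol is available, so CO is limiting.
n(H2) = (1/1) × 12.20 = 12.20 mol
V(H2) = nRT/P = 12.20 × 8.314 × 316.55 / 700 = 45.87 L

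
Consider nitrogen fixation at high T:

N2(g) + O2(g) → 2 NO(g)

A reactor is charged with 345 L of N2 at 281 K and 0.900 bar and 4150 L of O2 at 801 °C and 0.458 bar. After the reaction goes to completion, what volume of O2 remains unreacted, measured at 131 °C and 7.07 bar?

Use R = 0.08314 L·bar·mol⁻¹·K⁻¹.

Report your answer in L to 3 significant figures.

38.0 L

n(N2) = PV/RT = (0.900 × 345) / (0.08314 × 281) = 13.29 mol
n(O2) = PV/RT = (0.458 × 4150) / (0.08314 × 1074.15) = 21.28 mol
For 13.29 mol N2, stoichiometry requires (1/1) × 13.29 = 13.29 mol O2; 21.28 mol is available, so N2 is limiting.
n(O2) consumed = (1/1) × 13.29 = 13.29 mol; remaining = 21.28 − 13.29 = 7.990 mol
V(O2) = nRT/P = 7.990 × 0.08314 × 404.15 / 7.07 = 37.97 L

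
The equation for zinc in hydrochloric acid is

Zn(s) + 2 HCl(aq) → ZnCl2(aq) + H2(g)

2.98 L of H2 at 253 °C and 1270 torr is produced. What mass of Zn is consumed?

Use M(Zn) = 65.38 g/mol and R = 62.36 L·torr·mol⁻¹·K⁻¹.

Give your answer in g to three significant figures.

7.54 g

n(H2) = PV/RT = (1270 × 2.98) / (62.36 × 526.15) = 0.1153 mol
n(Zn) = (1/1) × 0.1153 = 0.1153 mol
m(Zn) = 0.1153 × 65.38 = 7.538 g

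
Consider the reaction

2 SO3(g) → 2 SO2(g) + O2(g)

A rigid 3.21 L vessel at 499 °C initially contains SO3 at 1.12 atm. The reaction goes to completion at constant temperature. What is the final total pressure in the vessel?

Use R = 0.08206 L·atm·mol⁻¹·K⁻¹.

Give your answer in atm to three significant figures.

1.68 atm

At constant T and V, P ∝ n(gas): 2 mol gas → 3 mol gas.
P_final = (3/2) × 1.12 = 1.680 atm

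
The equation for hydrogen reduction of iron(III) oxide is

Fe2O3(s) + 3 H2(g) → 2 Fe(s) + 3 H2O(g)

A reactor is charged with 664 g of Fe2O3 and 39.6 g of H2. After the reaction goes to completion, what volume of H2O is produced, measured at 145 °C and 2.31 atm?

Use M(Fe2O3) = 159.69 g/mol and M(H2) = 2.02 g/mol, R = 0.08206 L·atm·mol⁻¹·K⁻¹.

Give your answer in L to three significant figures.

n(Fe2O3) = 664 / 159.69 = 4.158 mol
n(H2) = 39.6 / 2.02 = 19.60 mol
For 4.158 mol Fe2O3, stoichiometry requires (3/1) × 4.158 = 12.47 mol H2; 19.60 mol is available, so Fe2O3 is limiting.
n(H2O) = (3/1) × 4.158 = 12.47 mol
V(H2O) = nRT/P = 12.47 × 0.08206 × 418.15 / 2.31 = 185.2 L

185 L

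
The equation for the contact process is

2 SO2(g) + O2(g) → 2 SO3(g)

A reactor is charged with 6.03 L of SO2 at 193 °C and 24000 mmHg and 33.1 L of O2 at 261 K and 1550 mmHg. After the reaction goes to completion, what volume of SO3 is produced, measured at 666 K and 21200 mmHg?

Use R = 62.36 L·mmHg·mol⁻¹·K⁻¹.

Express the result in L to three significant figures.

n(SO2) = PV/RT = (24000 × 6.03) / (62.36 × 466.15) = 4.978 mol
n(O2) = PV/RT = (1550 × 33.1) / (62.36 × 261) = 3.152 mol
For 4.978 mol SO2, stoichiometry requires (1/2) × 4.978 = 2.489 mol O2; 3.152 mol is available, so SO2 is limiting.
n(SO3) = (2/2) × 4.978 = 4.978 mol
V(SO3) = nRT/P = 4.978 × 62.36 × 666 / 21200 = 9.752 L

9.75 L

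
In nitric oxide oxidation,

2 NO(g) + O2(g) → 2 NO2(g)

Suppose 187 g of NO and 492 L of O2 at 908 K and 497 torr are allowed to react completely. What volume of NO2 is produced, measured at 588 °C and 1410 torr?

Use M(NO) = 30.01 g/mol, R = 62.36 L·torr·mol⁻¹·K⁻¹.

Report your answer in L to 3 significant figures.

237 L

n(NO) = 187 / 30.01 = 6.231 mol
n(O2) = PV/RT = (497 × 492) / (62.36 × 908) = 4.318 mol
For 6.231 mol NO, stoichiometry requires (1/2) × 6.231 = 3.115 mol O2; 4.318 mol is available, so NO is limiting.
n(NO2) = (2/2) × 6.231 = 6.231 mol
V(NO2) = nRT/P = 6.231 × 62.36 × 861.15 / 1410 = 237.3 L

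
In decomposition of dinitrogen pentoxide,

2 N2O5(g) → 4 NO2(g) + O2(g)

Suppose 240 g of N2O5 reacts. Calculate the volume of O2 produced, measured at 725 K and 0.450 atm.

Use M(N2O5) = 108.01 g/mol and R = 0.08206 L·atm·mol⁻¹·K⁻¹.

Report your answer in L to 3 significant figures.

n(N2O5) = 240.0 / 108.01 = 2.222 mol
n(O2) = (1/2) × 2.222 = 1.111 mol
V = nRT/P = 1.111 × 0.08206 × 725 / 0.450 = 146.9 L

147 L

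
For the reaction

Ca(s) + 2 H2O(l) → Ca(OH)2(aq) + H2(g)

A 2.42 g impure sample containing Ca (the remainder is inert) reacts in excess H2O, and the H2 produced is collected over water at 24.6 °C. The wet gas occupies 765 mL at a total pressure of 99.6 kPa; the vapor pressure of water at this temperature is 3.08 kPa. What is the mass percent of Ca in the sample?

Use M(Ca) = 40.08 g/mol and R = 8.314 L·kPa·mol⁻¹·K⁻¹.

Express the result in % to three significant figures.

49.4 %

P(H2) = 99.6 − 3.08 = 96.52 kPa
n(H2) = PV/RT = (96.52 × 0.7650) / (8.314 × 297.75) = 0.02983 mol
n(Ca) = (1/1) × 0.02983 = 0.02983 mol
m(Ca) = 0.02983 × 40.08 = 1.196 g
%Ca = 1.196 / 2.42 × 100 = 49.42%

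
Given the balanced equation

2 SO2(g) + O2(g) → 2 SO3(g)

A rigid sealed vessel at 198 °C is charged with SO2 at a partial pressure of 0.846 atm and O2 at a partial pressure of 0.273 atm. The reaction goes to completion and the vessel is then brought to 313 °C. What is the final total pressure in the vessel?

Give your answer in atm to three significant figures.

At constant V, partial pressures at 198 °C are proportional to moles, so apply stoichiometry directly to pressures.
P(O2) required for 0.846 atm of SO2 = (1/2) × 0.846 = 0.4230 atm; available 0.273 atm, so O2 is limiting.
P(SO2) remaining = 0.846 − (2/1) × 0.273 = 0.3000 atm
P(gaseous products) = (2)/1 × 0.273 = 0.5460 atm
P_total at 198 °C = 0.3000 + 0.5460 = 0.8460 atm
Scaling to 313 °C: P = 0.8460 × 586.15/471.15 = 1.052 atm

1.05 atm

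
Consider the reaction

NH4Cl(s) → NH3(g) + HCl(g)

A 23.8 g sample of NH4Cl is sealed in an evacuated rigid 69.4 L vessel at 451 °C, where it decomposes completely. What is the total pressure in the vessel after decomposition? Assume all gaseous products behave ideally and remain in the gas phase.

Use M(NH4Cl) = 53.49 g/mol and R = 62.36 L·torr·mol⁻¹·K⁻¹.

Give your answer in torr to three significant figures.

579 torr

n(NH4Cl) = 23.8 / 53.49 = 0.4449 mol
n(gas produced) = (2/1) × 0.4449 = 0.8898 mol
P = nRT/V = 0.8898 × 62.36 × 724.15 / 69.4 = 579.0 torr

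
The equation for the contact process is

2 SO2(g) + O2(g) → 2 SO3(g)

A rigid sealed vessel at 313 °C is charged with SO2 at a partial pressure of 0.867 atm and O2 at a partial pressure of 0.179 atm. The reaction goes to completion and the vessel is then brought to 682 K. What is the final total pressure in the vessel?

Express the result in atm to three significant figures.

1.01 atm

Because the vessel is rigid and T is held at 313 °C, work the stoichiometry in partial pressures (P_i = n_iRT/V).
P(O2) required for 0.867 atm of SO2 = (1/2) × 0.867 = 0.4335 atm; available 0.179 atm, so O2 is limiting.
P(SO2) remaining = 0.867 − (2/1) × 0.179 = 0.5090 atm
P(gaseous products) = (2)/1 × 0.179 = 0.3580 atm
P_total at 313 °C = 0.5090 + 0.3580 = 0.8670 atm
Scaling to 682 K: P = 0.8670 × 682/586.15 = 1.009 atm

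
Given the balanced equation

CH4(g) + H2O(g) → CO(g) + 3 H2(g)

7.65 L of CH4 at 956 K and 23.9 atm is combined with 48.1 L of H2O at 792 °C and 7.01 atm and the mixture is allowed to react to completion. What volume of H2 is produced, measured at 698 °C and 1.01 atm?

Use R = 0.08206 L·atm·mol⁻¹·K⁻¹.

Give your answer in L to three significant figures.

n(CH4) = PV/RT = (23.9 × 7.65) / (0.08206 × 956) = 2.331 mol
n(H2O) = PV/RT = (7.01 × 48.1) / (0.08206 × 1065.15) = 3.858 mol
For 2.331 mol CH4, stoichiometry requires (1/1) × 2.331 = 2.331 mol H2O; 3.858 mol is available, so CH4 is limiting.
n(H2) = (3/1) × 2.331 = 6.993 mol
V(H2) = nRT/P = 6.993 × 0.08206 × 971.15 / 1.01 = 551.8 L

552 L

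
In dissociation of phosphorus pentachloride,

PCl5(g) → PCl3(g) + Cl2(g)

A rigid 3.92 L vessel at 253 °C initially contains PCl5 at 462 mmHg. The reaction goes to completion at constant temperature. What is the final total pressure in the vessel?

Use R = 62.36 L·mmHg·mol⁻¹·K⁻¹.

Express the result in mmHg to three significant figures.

Since T and V are fixed, P_final/P_initial = n_final/n_initial = 2/1.
P_final = (2/1) × 462 = 924.0 mmHg

924 mmHg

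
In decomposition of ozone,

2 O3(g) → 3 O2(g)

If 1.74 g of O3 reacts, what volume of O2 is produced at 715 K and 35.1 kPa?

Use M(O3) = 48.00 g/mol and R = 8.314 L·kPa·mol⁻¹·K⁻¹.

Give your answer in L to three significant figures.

9.21 L

n(O3) = 1.740 / 48.00 = 0.03625 mol
n(O2) = (3/2) × 0.03625 = 0.05437 mol
V = nRT/P = 0.05437 × 8.314 × 715 / 35.1 = 9.208 L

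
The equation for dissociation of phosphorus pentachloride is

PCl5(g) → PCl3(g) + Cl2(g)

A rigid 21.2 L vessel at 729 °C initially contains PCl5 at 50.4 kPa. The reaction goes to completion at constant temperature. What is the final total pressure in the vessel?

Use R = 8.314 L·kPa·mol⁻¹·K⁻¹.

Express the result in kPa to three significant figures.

Rigid vessel, constant T ⇒ P scales with total gas moles (1 → 2).
P_final = (2/1) × 50.4 = 100.8 kPa

101 kPa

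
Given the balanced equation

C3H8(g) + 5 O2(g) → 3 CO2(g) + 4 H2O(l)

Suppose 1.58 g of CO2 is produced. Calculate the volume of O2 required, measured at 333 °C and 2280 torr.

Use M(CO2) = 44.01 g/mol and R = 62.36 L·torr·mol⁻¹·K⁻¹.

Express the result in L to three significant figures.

0.992 L

n(CO2) = 1.580 / 44.01 = 0.03590 mol
n(O2) = (5/3) × 0.03590 = 0.05983 mol
V = nRT/P = 0.05983 × 62.36 × 606.15 / 2280 = 0.9919 L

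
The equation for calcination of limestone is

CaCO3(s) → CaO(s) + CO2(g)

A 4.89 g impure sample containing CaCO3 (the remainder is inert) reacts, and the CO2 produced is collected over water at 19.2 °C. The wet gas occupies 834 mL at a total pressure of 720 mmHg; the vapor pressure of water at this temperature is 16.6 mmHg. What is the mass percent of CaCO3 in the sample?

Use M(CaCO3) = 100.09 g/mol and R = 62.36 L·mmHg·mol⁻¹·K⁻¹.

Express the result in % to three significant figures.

65.9 %

P(CO2) = 720 − 16.6 = 703.4 mmHg
n(CO2) = PV/RT = (703.4 × 0.8340) / (62.36 × 292.35) = 0.03218 mol
n(CaCO3) = (1/1) × 0.03218 = 0.03218 mol
m(CaCO3) = 0.03218 × 100.09 = 3.221 g
%CaCO3 = 3.221 / 4.89 × 100 = 65.87%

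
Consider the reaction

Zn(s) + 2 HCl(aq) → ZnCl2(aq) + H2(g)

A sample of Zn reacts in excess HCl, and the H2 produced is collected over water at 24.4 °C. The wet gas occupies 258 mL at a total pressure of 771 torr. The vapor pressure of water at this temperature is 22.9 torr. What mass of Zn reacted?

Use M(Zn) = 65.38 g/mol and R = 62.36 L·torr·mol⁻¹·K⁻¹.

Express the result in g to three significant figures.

P(H2) = 771 − 22.9 = 748.1 torr
n(H2) = PV/RT = (748.1 × 0.2580) / (62.36 × 297.55) = 0.01040 mol
n(Zn) = (1/1) × 0.01040 = 0.01040 mol
m(Zn) = 0.01040 × 65.38 = 0.6800 g

0.680 g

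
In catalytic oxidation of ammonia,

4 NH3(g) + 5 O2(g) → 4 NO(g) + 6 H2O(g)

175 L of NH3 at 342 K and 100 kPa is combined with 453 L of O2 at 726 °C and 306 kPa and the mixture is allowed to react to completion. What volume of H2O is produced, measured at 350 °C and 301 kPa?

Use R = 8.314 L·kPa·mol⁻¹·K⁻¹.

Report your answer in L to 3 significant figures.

159 L

n(NH3) = PV/RT = (100 × 175) / (8.314 × 342) = 6.155 mol
n(O2) = PV/RT = (306 × 453) / (8.314 × 999.15) = 16.69 mol
For 6.155 mol NH3, stoichiometry requires (5/4) × 6.155 = 7.694 mol O2; 16.69 mol is available, so NH3 is limiting.
n(H2O) = (6/4) × 6.155 = 9.232 mol
V(H2O) = nRT/P = 9.232 × 8.314 × 623.15 / 301 = 158.9 L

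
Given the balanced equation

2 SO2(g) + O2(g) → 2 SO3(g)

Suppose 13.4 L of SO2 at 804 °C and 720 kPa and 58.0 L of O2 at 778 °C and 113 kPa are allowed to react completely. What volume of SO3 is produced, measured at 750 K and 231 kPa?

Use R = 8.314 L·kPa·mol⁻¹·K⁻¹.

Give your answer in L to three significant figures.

n(SO2) = PV/RT = (720 × 13.4) / (8.314 × 1077.15) = 1.077 mol
n(O2) = PV/RT = (113 × 58.0) / (8.314 × 1051.15) = 0.7499 mol
For 1.077 mol SO2, stoichiometry requires (1/2) × 1.077 = 0.5385 mol O2; 0.7499 mol is available, so SO2 is limiting.
n(SO3) = (2/2) × 1.077 = 1.077 mol
V(SO3) = nRT/P = 1.077 × 8.314 × 750 / 231 = 29.07 L

29.1 L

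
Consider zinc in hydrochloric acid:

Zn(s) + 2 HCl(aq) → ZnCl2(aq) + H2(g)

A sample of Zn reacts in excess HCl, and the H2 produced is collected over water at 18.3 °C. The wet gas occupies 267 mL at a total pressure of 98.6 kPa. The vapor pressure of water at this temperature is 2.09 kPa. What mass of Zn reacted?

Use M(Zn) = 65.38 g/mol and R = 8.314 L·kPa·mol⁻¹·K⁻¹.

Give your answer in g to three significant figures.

0.695 g

P(H2) = 98.6 − 2.09 = 96.51 kPa
n(H2) = PV/RT = (96.51 × 0.2670) / (8.314 × 291.45) = 0.01063 mol
n(Zn) = (1/1) × 0.01063 = 0.01063 mol
m(Zn) = 0.01063 × 65.38 = 0.6950 g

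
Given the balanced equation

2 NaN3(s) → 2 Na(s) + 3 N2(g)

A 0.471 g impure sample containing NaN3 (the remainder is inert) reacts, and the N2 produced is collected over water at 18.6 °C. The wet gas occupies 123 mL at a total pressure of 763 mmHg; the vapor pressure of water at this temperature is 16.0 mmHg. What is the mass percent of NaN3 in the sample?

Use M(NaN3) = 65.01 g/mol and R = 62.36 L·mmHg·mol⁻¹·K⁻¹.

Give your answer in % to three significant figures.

P(N2) = 763 − 16.0 = 747.0 mmHg
n(N2) = PV/RT = (747.0 × 0.1230) / (62.36 × 291.75) = 0.005050 mol
n(NaN3) = (2/3) × 0.005050 = 0.003367 mol
m(NaN3) = 0.003367 × 65.01 = 0.2189 g
%NaN3 = 0.2189 / 0.471 × 100 = 46.48%

46.5 %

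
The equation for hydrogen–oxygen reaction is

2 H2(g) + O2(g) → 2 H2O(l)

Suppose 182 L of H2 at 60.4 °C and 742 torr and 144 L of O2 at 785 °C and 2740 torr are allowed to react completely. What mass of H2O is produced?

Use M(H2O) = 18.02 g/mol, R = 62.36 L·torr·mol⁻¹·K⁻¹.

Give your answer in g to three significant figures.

n(H2) = PV/RT = (742 × 182) / (62.36 × 333.55) = 6.492 mol
n(O2) = PV/RT = (2740 × 144) / (62.36 × 1058.15) = 5.979 mol
For 6.492 mol H2, stoichiometry requires (1/2) × 6.492 = 3.246 mol O2; 5.979 mol is available, so H2 is limiting.
n(H2O) = (2/2) × 6.492 = 6.492 mol
m(H2O) = 6.492 × 18.02 = 117.0 g

117 g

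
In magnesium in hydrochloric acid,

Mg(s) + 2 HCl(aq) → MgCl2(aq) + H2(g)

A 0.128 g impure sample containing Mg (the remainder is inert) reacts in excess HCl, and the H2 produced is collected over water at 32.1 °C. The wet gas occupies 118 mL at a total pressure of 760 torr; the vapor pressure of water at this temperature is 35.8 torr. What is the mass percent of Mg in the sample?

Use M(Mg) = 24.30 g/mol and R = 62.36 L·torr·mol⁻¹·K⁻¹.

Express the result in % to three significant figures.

85.2 %

P(H2) = 760 − 35.8 = 724.2 torr
n(H2) = PV/RT = (724.2 × 0.1180) / (62.36 × 305.25) = 0.004489 mol
n(Mg) = (1/1) × 0.004489 = 0.004489 mol
m(Mg) = 0.004489 × 24.30 = 0.1091 g
%Mg = 0.1091 / 0.128 × 100 = 85.23%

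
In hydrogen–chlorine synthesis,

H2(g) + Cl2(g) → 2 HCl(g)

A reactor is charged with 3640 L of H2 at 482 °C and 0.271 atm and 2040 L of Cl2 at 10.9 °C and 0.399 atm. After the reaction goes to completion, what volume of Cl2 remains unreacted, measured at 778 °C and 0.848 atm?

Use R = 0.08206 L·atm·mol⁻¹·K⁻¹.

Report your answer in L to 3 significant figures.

1930 L

n(H2) = PV/RT = (0.271 × 3640) / (0.08206 × 755.15) = 15.92 mol
n(Cl2) = PV/RT = (0.399 × 2040) / (0.08206 × 284.05) = 34.92 mol
For 15.92 mol H2, stoichiometry requires (1/1) × 15.92 = 15.92 mol Cl2; 34.92 mol is available, so H2 is limiting.
n(Cl2) consumed = (1/1) × 15.92 = 15.92 mol; remaining = 34.92 − 15.92 = 19.00 mol
V(Cl2) = nRT/P = 19.00 × 0.08206 × 1051.15 / 0.848 = 1933 L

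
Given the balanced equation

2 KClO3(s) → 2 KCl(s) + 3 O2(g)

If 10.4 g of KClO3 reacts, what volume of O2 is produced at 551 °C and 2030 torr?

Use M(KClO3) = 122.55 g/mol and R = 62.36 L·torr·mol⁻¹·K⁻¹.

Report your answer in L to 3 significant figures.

n(KClO3) = 10.40 / 122.55 = 0.08486 mol
n(O2) = (3/2) × 0.08486 = 0.1273 mol
V = nRT/P = 0.1273 × 62.36 × 824.15 / 2030 = 3.223 L

3.22 L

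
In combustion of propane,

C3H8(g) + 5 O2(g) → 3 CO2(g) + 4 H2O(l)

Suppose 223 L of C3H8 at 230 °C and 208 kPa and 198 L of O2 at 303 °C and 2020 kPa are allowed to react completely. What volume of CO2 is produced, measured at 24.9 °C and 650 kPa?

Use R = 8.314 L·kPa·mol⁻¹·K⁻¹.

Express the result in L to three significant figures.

n(C3H8) = PV/RT = (208 × 223) / (8.314 × 503.15) = 11.09 mol
n(O2) = PV/RT = (2020 × 198) / (8.314 × 576.15) = 83.50 mol
For 11.09 mol C3H8, stoichiometry requires (5/1) × 11.09 = 55.45 mol O2; 83.50 mol is available, so C3H8 is limiting.
n(CO2) = (3/1) × 11.09 = 33.27 mol
V(CO2) = nRT/P = 33.27 × 8.314 × 298.05 / 650 = 126.8 L

127 L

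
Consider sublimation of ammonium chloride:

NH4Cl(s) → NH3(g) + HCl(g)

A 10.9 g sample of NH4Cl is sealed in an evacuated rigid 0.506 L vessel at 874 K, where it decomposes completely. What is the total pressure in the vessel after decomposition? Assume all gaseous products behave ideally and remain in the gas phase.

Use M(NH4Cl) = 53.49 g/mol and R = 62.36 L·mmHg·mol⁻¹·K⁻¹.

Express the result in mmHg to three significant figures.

n(NH4Cl) = 10.9 / 53.49 = 0.2038 mol
n(gas produced) = (2/1) × 0.2038 = 0.4076 mol
P = nRT/V = 0.4076 × 62.36 × 874 / 0.506 = 43900 mmHg

43900 mmHg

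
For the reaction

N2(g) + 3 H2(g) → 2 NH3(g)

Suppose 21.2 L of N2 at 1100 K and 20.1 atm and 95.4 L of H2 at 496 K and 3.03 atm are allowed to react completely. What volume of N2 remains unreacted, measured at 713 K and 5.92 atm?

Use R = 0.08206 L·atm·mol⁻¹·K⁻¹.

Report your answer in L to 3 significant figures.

23.3 L

n(N2) = PV/RT = (20.1 × 21.2) / (0.08206 × 1100) = 4.721 mol
n(H2) = PV/RT = (3.03 × 95.4) / (0.08206 × 496) = 7.102 mol
For 4.721 mol N2, stoichiometry requires (3/1) × 4.721 = 14.16 mol H2; 7.102 mol is available, so H2 is limiting.
n(N2) consumed = (1/3) × 7.102 = 2.367 mol; remaining = 4.721 − 2.367 = 2.354 mol
V(N2) = nRT/P = 2.354 × 0.08206 × 713 / 5.92 = 23.27 L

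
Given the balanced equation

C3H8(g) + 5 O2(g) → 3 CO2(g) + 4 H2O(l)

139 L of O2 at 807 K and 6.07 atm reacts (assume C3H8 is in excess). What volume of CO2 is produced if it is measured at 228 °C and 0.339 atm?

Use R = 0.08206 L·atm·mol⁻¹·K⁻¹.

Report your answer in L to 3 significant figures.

n(O2) = PV/RT = (6.07 × 139) / (0.08206 × 807) = 12.74 mol
n(CO2) = (3/5) × 12.74 = 7.644 mol
V = nRT/P = 7.644 × 0.08206 × 501.15 / 0.339 = 927.3 L

927 L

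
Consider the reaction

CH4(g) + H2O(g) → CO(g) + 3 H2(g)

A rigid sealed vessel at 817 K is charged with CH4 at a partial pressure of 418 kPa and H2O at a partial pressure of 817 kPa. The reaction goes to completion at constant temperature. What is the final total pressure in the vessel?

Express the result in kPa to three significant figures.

2070 kPa

With V and T fixed, P_i ∝ n_i, so the mole ratios apply directly to partial pressures at 817 K.
P(H2O) required for 418 kPa of CH4 = (1/1) × 418 = 418.0 kPa; available 817 kPa, so CH4 is limiting.
P(H2O) remaining = 817 − (1/1) × 418 = 399.0 kPa
P(gaseous products) = (1+3)/1 × 418 = 1672 kPa
P_total at 817 K = 399.0 + 1672 = 2071 kPa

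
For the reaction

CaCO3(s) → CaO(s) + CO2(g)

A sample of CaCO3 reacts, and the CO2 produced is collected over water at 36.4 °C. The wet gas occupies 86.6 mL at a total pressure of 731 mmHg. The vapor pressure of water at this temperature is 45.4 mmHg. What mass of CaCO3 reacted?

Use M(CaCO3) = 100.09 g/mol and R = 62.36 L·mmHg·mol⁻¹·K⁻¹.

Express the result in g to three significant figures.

P(CO2) = 731 − 45.4 = 685.6 mmHg
n(CO2) = PV/RT = (685.6 × 0.08660) / (62.36 × 309.55) = 0.003076 mol
n(CaCO3) = (1/1) × 0.003076 = 0.003076 mol
m(CaCO3) = 0.003076 × 100.09 = 0.3079 g

0.308 g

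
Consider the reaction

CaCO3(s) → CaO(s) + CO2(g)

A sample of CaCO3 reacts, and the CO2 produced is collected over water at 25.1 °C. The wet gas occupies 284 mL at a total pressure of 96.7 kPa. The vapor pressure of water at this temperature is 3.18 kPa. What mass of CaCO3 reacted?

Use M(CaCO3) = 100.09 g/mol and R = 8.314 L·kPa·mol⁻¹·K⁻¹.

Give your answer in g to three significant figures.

1.07 g

P(CO2) = 96.7 − 3.18 = 93.52 kPa
n(CO2) = PV/RT = (93.52 × 0.2840) / (8.314 × 298.25) = 0.01071 mol
n(CaCO3) = (1/1) × 0.01071 = 0.01071 mol
m(CaCO3) = 0.01071 × 100.09 = 1.072 g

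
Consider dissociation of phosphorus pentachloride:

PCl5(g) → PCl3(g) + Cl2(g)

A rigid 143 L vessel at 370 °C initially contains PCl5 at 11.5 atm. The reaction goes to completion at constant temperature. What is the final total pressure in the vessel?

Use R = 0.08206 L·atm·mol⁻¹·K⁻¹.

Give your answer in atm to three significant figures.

23.0 atm

At constant T and V, P ∝ n(gas): 1 mol gas → 2 mol gas.
P_final = (2/1) × 11.5 = 23.00 atm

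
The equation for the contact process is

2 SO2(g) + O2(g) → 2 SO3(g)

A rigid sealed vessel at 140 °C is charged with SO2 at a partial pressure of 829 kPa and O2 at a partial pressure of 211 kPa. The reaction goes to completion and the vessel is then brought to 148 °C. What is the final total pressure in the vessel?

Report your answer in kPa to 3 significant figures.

With V and T fixed, P_i ∝ n_i, so the mole ratios apply directly to partial pressures at 140 °C.
P(O2) required for 829 kPa of SO2 = (1/2) × 829 = 414.5 kPa; available 211 kPa, so O2 is limiting.
P(SO2) remaining = 829 − (2/1) × 211 = 407.0 kPa
P(gaseous products) = (2)/1 × 211 = 422.0 kPa
P_total at 140 °C = 407.0 + 422.0 = 829.0 kPa
Scaling to 148 °C: P = 829.0 × 421.15/413.15 = 845.1 kPa

845 kPa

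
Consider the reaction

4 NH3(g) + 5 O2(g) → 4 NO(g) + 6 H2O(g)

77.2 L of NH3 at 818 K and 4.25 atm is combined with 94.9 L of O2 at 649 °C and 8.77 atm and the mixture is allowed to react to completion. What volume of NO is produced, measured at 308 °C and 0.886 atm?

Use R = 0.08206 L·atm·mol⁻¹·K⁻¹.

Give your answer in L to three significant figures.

n(NH3) = PV/RT = (4.25 × 77.2) / (0.08206 × 818) = 4.888 mol
n(O2) = PV/RT = (8.77 × 94.9) / (0.08206 × 922.15) = 11.00 mol
For 4.888 mol NH3, stoichiometry requires (5/4) × 4.888 = 6.110 mol O2; 11.00 mol is available, so NH3 is limiting.
n(NO) = (4/4) × 4.888 = 4.888 mol
V(NO) = nRT/P = 4.888 × 0.08206 × 581.15 / 0.886 = 263.1 L

263 L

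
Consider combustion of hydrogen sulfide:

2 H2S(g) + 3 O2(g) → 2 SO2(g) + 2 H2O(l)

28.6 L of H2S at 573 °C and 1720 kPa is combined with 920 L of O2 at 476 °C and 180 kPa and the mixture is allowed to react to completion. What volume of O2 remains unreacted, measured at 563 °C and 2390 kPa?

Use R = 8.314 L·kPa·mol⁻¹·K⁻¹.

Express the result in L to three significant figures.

n(H2S) = PV/RT = (1720 × 28.6) / (8.314 × 846.15) = 6.993 mol
n(O2) = PV/RT = (180 × 920) / (8.314 × 749.15) = 26.59 mol
For 6.993 mol H2S, stoichiometry requires (3/2) × 6.993 = 10.49 mol O2; 26.59 mol is available, so H2S is limiting.
n(O2) consumed = (3/2) × 6.993 = 10.49 mol; remaining = 26.59 − 10.49 = 16.10 mol
V(O2) = nRT/P = 16.10 × 8.314 × 836.15 / 2390 = 46.83 L

46.8 L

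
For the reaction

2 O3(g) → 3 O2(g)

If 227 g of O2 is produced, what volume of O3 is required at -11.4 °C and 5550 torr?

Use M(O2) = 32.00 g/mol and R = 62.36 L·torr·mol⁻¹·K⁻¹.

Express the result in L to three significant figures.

n(O2) = 227.0 / 32.00 = 7.094 mol
n(O3) = (2/3) × 7.094 = 4.729 mol
V = nRT/P = 4.729 × 62.36 × 261.75 / 5550 = 13.91 L

13.9 L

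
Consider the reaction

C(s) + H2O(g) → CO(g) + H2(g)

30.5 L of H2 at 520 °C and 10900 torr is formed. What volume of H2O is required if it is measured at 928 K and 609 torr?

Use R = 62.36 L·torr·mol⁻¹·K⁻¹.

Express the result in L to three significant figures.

n(H2) = PV/RT = (10900 × 30.5) / (62.36 × 793.15) = 6.721 mol
n(H2O) = (1/1) × 6.721 = 6.721 mol
V = nRT/P = 6.721 × 62.36 × 928 / 609 = 638.7 L

639 L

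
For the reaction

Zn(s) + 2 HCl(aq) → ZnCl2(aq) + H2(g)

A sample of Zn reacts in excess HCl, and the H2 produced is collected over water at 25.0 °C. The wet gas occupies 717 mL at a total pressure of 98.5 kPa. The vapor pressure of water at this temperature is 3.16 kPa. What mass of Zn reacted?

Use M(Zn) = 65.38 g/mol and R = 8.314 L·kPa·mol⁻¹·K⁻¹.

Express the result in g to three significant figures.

P(H2) = 98.5 − 3.16 = 95.34 kPa
n(H2) = PV/RT = (95.34 × 0.7170) / (8.314 × 298.15) = 0.02758 mol
n(Zn) = (1/1) × 0.02758 = 0.02758 mol
m(Zn) = 0.02758 × 65.38 = 1.803 g

1.80 g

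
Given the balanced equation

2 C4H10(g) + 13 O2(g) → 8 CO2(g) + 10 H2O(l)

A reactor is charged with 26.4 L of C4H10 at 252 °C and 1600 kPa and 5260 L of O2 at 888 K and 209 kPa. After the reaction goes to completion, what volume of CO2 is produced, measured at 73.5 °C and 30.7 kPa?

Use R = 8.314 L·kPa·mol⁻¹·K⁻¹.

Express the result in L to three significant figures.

n(C4H10) = PV/RT = (1600 × 26.4) / (8.314 × 525.15) = 9.675 mol
n(O2) = PV/RT = (209 × 5260) / (8.314 × 888) = 148.9 mol
For 9.675 mol C4H10, stoichiometry requires (13/2) × 9.675 = 62.89 mol O2; 148.9 mol is available, so C4H10 is limiting.
n(CO2) = (8/2) × 9.675 = 38.70 mol
V(CO2) = nRT/P = 38.70 × 8.314 × 346.65 / 30.7 = 3633 L

3630 L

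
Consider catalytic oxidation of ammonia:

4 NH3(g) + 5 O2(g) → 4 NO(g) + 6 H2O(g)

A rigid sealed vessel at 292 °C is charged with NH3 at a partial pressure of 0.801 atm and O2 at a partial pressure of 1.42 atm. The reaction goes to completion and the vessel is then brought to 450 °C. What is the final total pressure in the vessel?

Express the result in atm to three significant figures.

3.10 atm

At constant V, partial pressures at 292 °C are proportional to moles, so apply stoichiometry directly to pressures.
P(O2) required for 0.801 atm of NH3 = (5/4) × 0.801 = 1.001 atm; available 1.42 atm, so NH3 is limiting.
P(O2) remaining = 1.42 − (5/4) × 0.801 = 0.4187 atm
P(gaseous products) = (4+6)/4 × 0.801 = 2.002 atm
P_total at 292 °C = 0.4187 + 2.002 = 2.421 atm
Scaling to 450 °C: P = 2.421 × 723.15/565.15 = 3.098 atm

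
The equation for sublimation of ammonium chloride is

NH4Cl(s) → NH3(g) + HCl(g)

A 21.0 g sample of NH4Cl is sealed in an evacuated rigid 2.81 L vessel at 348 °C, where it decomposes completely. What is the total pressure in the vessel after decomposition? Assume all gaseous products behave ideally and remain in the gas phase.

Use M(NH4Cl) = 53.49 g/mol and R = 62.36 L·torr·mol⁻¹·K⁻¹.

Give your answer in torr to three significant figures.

10800 torr

n(NH4Cl) = 21.0 / 53.49 = 0.3926 mol
n(gas produced) = (2/1) × 0.3926 = 0.7852 mol
P = nRT/V = 0.7852 × 62.36 × 621.15 / 2.81 = 10820 torr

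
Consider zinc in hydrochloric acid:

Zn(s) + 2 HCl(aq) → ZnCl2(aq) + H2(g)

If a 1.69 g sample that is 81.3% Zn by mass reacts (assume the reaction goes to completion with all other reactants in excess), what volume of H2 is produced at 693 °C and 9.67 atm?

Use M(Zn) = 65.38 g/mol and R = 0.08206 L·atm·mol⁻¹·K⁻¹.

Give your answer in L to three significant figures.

mass of Zn = 1.69 × 81.3/100 = 1.374 g
n(Zn) = 1.374 / 65.38 = 0.02102 mol
n(H2) = (1/1) × 0.02102 = 0.02102 mol
V = nRT/P = 0.02102 × 0.08206 × 966.15 / 9.67 = 0.1723 L

0.172 L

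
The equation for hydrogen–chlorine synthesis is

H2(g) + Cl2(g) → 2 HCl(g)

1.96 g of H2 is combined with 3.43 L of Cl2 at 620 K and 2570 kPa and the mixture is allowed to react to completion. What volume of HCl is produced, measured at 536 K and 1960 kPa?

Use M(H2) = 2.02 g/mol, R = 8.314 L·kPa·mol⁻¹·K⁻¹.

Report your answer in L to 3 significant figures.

4.41 L

n(H2) = 1.96 / 2.02 = 0.9703 mol
n(Cl2) = PV/RT = (2570 × 3.43) / (8.314 × 620) = 1.710 mol
For 0.9703 mol H2, stoichiometry requires (1/1) × 0.9703 = 0.9703 mol Cl2; 1.710 mol is available, so H2 is limiting.
n(HCl) = (2/1) × 0.9703 = 1.941 mol
V(HCl) = nRT/P = 1.941 × 8.314 × 536 / 1960 = 4.413 L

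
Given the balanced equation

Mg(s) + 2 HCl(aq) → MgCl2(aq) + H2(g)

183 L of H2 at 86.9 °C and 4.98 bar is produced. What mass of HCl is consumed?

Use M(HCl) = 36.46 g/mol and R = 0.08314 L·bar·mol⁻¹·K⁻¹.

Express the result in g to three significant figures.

n(H2) = PV/RT = (4.98 × 183) / (0.08314 × 360.05) = 30.44 mol
n(HCl) = (2/1) × 30.44 = 60.88 mol
m(HCl) = 60.88 × 36.46 = 2220 g

2220 g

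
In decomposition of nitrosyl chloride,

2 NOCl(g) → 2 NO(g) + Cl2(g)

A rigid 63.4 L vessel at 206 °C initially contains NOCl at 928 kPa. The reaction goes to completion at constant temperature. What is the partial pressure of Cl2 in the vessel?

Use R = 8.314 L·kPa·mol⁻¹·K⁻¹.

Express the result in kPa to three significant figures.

464 kPa

n(NOCl)₀ = PV/RT = (928 × 63.4) / (8.314 × 479.15) = 14.77 mol
n(Cl2) = (1/2) × 14.77 = 7.385 mol
P(Cl2) = nRT/V = 7.385 × 8.314 × 479.15 / 63.4 = 464.0 kPa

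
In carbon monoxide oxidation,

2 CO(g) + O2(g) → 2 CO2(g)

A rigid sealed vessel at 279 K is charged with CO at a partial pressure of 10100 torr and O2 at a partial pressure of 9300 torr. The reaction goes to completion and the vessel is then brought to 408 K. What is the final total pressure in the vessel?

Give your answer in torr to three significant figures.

With V and T fixed, P_i ∝ n_i, so the mole ratios apply directly to partial pressures at 279 K.
P(O2) required for 10100 torr of CO = (1/2) × 10100 = 5050 torr; available 9300 torr, so CO is limiting.
P(O2) remaining = 9300 − (1/2) × 10100 = 4250 torr
P(gaseous products) = (2)/2 × 10100 = 10100 torr
P_total at 279 K = 4250 + 10100 = 14350 torr
Scaling to 408 K: P = 14350 × 408/279 = 20980 torr

21000 torr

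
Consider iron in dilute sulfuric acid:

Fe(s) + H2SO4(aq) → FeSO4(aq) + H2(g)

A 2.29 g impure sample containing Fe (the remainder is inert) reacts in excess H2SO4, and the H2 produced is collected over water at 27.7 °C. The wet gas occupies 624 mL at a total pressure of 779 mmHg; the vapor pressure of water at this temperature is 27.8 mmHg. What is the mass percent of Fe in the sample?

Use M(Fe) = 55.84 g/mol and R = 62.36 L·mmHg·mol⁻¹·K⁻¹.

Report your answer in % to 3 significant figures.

60.9 %

P(H2) = 779 − 27.8 = 751.2 mmHg
n(H2) = PV/RT = (751.2 × 0.6240) / (62.36 × 300.85) = 0.02499 mol
n(Fe) = (1/1) × 0.02499 = 0.02499 mol
m(Fe) = 0.02499 × 55.84 = 1.395 g
%Fe = 1.395 / 2.29 × 100 = 60.92%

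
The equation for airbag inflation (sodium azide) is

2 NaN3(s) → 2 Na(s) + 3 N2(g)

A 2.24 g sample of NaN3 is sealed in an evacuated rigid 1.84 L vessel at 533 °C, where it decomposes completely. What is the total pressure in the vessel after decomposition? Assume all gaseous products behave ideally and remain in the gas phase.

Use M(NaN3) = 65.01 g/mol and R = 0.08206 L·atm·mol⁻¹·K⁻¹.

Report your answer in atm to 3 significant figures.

n(NaN3) = 2.24 / 65.01 = 0.03446 mol
n(gas produced) = (3/2) × 0.03446 = 0.05169 mol
P = nRT/V = 0.05169 × 0.08206 × 806.15 / 1.84 = 1.858 atm

1.86 atm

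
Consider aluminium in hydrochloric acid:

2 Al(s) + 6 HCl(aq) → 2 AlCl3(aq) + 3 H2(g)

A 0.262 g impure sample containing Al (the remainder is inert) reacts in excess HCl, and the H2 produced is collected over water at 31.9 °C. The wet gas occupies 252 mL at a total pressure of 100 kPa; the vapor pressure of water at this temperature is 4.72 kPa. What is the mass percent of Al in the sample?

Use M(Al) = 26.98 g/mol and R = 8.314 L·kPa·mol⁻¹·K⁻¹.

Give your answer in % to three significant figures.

P(H2) = 100 − 4.72 = 95.28 kPa
n(H2) = PV/RT = (95.28 × 0.2520) / (8.314 × 305.05) = 0.009467 mol
n(Al) = (2/3) × 0.009467 = 0.006311 mol
m(Al) = 0.006311 × 26.98 = 0.1703 g
%Al = 0.1703 / 0.262 × 100 = 65.00%

65.0 %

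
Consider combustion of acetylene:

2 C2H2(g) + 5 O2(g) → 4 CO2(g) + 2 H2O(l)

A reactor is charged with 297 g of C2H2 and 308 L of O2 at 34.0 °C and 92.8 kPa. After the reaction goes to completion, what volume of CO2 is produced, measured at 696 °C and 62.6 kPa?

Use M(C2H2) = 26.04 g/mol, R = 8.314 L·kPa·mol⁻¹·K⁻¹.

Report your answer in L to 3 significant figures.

n(C2H2) = 297 / 26.04 = 11.41 mol
n(O2) = PV/RT = (92.8 × 308) / (8.314 × 307.15) = 11.19 mol
For 11.41 mol C2H2, stoichiometry requires (5/2) × 11.41 = 28.52 mol O2; 11.19 mol is available, so O2 is limiting.
n(CO2) = (4/5) × 11.19 = 8.952 mol
V(CO2) = nRT/P = 8.952 × 8.314 × 969.15 / 62.6 = 1152 L

1150 L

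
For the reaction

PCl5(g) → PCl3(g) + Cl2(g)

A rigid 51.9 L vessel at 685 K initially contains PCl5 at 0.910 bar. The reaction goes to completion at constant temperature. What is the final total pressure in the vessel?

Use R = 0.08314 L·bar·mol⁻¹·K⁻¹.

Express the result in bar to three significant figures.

Since T and V are fixed, P_final/P_initial = n_final/n_initial = 2/1.
P_final = (2/1) × 0.910 = 1.820 bar

1.82 bar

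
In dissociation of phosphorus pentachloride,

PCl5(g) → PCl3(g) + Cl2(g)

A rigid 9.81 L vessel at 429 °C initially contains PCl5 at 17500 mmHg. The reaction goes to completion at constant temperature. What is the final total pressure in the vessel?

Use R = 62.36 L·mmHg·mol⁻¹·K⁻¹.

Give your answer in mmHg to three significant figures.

35000 mmHg

Since T and V are fixed, P_final/P_initial = n_final/n_initial = 2/1.
P_final = (2/1) × 17500 = 35000 mmHg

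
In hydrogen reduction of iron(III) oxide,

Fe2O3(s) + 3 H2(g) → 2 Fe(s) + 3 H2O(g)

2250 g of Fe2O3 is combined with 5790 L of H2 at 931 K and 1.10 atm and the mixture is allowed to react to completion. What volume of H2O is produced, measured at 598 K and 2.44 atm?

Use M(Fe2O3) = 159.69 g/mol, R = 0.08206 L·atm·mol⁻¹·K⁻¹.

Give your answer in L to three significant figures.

850 L

n(Fe2O3) = 2250 / 159.69 = 14.09 mol
n(H2) = PV/RT = (1.10 × 5790) / (0.08206 × 931) = 83.37 mol
For 14.09 mol Fe2O3, stoichiometry requires (3/1) × 14.09 = 42.27 mol H2; 83.37 mol is available, so Fe2O3 is limiting.
n(H2O) = (3/1) × 14.09 = 42.27 mol
V(H2O) = nRT/P = 42.27 × 0.08206 × 598 / 2.44 = 850.1 L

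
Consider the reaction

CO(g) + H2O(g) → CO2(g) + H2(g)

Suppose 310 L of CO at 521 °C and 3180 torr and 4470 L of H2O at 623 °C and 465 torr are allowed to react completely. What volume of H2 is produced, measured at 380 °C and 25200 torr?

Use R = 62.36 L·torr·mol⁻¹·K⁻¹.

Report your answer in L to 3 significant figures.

32.2 L

n(CO) = PV/RT = (3180 × 310) / (62.36 × 794.15) = 19.91 mol
n(H2O) = PV/RT = (465 × 4470) / (62.36 × 896.15) = 37.19 mol
For 19.91 mol CO, stoichiometry requires (1/1) × 19.91 = 19.91 mol H2O; 37.19 mol is available, so CO is limiting.
n(H2) = (1/1) × 19.91 = 19.91 mol
V(H2) = nRT/P = 19.91 × 62.36 × 653.15 / 25200 = 32.18 L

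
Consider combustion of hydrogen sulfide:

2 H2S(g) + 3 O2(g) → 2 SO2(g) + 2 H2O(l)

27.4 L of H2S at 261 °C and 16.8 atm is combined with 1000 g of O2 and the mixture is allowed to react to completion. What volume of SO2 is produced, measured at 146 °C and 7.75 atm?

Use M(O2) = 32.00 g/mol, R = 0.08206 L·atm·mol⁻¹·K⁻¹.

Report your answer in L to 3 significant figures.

46.6 L

n(H2S) = PV/RT = (16.8 × 27.4) / (0.08206 × 534.15) = 10.50 mol
n(O2) = 1000 / 32.00 = 31.25 mol
For 10.50 mol H2S, stoichiometry requires (3/2) × 10.50 = 15.75 mol O2; 31.25 mol is available, so H2S is limiting.
n(SO2) = (2/2) × 10.50 = 10.50 mol
V(SO2) = nRT/P = 10.50 × 0.08206 × 419.15 / 7.75 = 46.60 L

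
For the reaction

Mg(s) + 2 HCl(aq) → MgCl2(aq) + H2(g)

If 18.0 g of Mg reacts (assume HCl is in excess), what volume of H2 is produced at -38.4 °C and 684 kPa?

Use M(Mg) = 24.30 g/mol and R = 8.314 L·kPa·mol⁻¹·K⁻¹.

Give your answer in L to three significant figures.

2.11 L

n(Mg) = 18.00 / 24.30 = 0.7407 mol
n(H2) = (1/1) × 0.7407 = 0.7407 mol
V = nRT/P = 0.7407 × 8.314 × 234.75 / 684 = 2.113 L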